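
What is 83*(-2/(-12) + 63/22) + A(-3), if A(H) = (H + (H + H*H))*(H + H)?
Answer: 7706/33 ≈ 233.52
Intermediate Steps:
A(H) = 2*H*(H² + 2*H) (A(H) = (H + (H + H²))*(2*H) = (H² + 2*H)*(2*H) = 2*H*(H² + 2*H))
83*(-2/(-12) + 63/22) + A(-3) = 83*(-2/(-12) + 63/22) + 2*(-3)²*(2 - 3) = 83*(-2*(-1/12) + 63*(1/22)) + 2*9*(-1) = 83*(⅙ + 63/22) - 18 = 83*(100/33) - 18 = 8300/33 - 18 = 7706/33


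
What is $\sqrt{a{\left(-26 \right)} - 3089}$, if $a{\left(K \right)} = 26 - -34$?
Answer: $i \sqrt{3029} \approx 55.036 i$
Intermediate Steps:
$a{\left(K \right)} = 60$ ($a{\left(K \right)} = 26 + 34 = 60$)
$\sqrt{a{\left(-26 \right)} - 3089} = \sqrt{60 - 3089} = \sqrt{-3029} = i \sqrt{3029}$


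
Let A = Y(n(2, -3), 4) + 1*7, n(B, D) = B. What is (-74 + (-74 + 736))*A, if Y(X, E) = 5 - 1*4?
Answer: 4704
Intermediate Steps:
Y(X, E) = 1 (Y(X, E) = 5 - 4 = 1)
A = 8 (A = 1 + 1*7 = 1 + 7 = 8)
(-74 + (-74 + 736))*A = (-74 + (-74 + 736))*8 = (-74 + 662)*8 = 588*8 = 4704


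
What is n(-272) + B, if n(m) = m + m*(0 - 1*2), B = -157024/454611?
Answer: 123497168/454611 ≈ 271.65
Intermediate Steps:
B = -157024/454611 (B = -157024*1/454611 = -157024/454611 ≈ -0.34540)
n(m) = -m (n(m) = m + m*(0 - 2) = m + m*(-2) = m - 2*m = -m)
n(-272) + B = -1*(-272) - 157024/454611 = 272 - 157024/454611 = 123497168/454611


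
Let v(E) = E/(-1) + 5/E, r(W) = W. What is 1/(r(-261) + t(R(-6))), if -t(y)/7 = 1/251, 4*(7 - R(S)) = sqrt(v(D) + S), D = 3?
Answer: -251/65518 ≈ -0.0038310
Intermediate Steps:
v(E) = -E + 5/E (v(E) = E*(-1) + 5/E = -E + 5/E)
R(S) = 7 - sqrt(-4/3 + S)/4 (R(S) = 7 - sqrt((-1*3 + 5/3) + S)/4 = 7 - sqrt((-3 + 5*(1/3)) + S)/4 = 7 - sqrt((-3 + 5/3) + S)/4 = 7 - sqrt(-4/3 + S)/4)
t(y) = -7/251
1/(r(-261) + t(R(-6))) = 1/(-261 - 7/251) = 1/(-65518/251) = -251/65518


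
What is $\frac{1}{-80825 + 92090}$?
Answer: $\frac{1}{11265} \approx 8.8771 \cdot 10^{-5}$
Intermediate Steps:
$\frac{1}{-80825 + 92090} = \frac{1}{11265}$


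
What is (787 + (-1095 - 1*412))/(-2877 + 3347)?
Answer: -72/47 ≈ -1.5319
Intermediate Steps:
(787 + (-1095 - 1*412))/(-2877 + 3347) = (787 + (-1095 - 412))/470 = (787 - 1507)*(1/470) = -720*1/470 = -72/47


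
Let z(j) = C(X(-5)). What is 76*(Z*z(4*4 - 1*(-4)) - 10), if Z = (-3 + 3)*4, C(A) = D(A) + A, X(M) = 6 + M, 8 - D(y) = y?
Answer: -760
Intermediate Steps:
D(y) = 8 - y
C(A) = 8 (C(A) = (8 - A) + A = 8)
z(j) = 8
Z = 0 (Z = 0*4 = 0)
76*(Z*z(4*4 - 1*(-4)) - 10) = 76*(0*8 - 10) = 76*(0 - 10) = 76*(-10) = -760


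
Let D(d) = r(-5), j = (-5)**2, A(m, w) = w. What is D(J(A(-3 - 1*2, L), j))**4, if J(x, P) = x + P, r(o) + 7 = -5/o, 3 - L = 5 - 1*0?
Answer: 1296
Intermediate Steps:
L = -2 (L = 3 - (5 - 1*0) = 3 - (5 + 0) = 3 - 1*5 = 3 - 5 = -2)
j = 25
r(o) = -7 - 5/o
J(x, P) = P + x
D(d) = -6 (D(d) = -7 - 5/(-5) = -7 - 5*(-1/5) = -7 + 1 = -6)
D(J(A(-3 - 1*2, L), j))**4 = (-6)**4 = 1296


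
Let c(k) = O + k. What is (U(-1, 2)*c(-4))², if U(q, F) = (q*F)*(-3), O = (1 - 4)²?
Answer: 900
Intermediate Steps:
O = 9 (O = (-3)² = 9)
U(q, F) = -3*F*q (U(q, F) = (F*q)*(-3) = -3*F*q)
c(k) = 9 + k
(U(-1, 2)*c(-4))² = ((-3*2*(-1))*(9 - 4))² = (6*5)² = 30² = 900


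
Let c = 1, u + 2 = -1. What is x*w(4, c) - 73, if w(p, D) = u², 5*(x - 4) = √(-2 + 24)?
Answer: -37 + 9*√22/5 ≈ -28.557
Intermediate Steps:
u = -3 (u = -2 - 1 = -3)
x = 4 + √22/5 (x = 4 + √(-2 + 24)/5 = 4 + √22/5 ≈ 4.9381)
w(p, D) = 9 (w(p, D) = (-3)² = 9)
x*w(4, c) - 73 = (4 + √22/5)*9 - 73 = (36 + 9*√22/5) - 73 = -37 + 9*√22/5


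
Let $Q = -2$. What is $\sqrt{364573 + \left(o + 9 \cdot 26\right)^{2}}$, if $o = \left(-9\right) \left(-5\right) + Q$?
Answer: $\sqrt{441302} \approx 664.31$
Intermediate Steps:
$o = 43$ ($o = \left(-9\right) \left(-5\right) - 2 = 45 - 2 = 43$)
$\sqrt{364573 + \left(o + 9 \cdot 26\right)^{2}} = \sqrt{364573 + \left(43 + 9 \cdot 26\right)^{2}} = \sqrt{364573 + \left(43 + 234\right)^{2}} = \sqrt{364573 + 277^{2}} = \sqrt{364573 + 76729} = \sqrt{441302}$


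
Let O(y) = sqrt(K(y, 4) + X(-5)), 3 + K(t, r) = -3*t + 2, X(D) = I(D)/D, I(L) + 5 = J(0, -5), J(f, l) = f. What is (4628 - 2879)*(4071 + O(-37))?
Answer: 7120179 + 1749*sqrt(111) ≈ 7.1386e+6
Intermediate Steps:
I(L) = -5 (I(L) = -5 + 0 = -5)
X(D) = -5/D
K(t, r) = -1 - 3*t (K(t, r) = -3 + (-3*t + 2) = -3 + (2 - 3*t) = -1 - 3*t)
O(y) = sqrt(3)*sqrt(-y) (O(y) = sqrt((-1 - 3*y) - 5/(-5)) = sqrt((-1 - 3*y) - 5*(-1/5)) = sqrt((-1 - 3*y) + 1) = sqrt(-3*y) = sqrt(3)*sqrt(-y))
(4628 - 2879)*(4071 + O(-37)) = (4628 - 2879)*(4071 + sqrt(3)*sqrt(-1*(-37))) = 1749*(4071 + sqrt(3)*sqrt(37)) = 1749*(4071 + sqrt(111)) = 7120179 + 1749*sqrt(111)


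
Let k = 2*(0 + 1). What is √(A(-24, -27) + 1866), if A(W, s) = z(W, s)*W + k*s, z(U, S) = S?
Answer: 2*√615 ≈ 49.598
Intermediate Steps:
k = 2 (k = 2*1 = 2)
A(W, s) = 2*s + W*s (A(W, s) = s*W + 2*s = W*s + 2*s = 2*s + W*s)
√(A(-24, -27) + 1866) = √(-27*(2 - 24) + 1866) = √(-27*(-22) + 1866) = √(594 + 1866) = √2460 = 2*√615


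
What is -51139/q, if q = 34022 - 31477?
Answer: -51139/2545 ≈ -20.094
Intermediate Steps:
q = 2545
-51139/q = -51139/2545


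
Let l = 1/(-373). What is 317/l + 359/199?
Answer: -23529600/199 ≈ -1.1824e+5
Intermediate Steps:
l = -1/373 ≈ -0.0026810
317/l + 359/199 = 317/(-1/373) + 359/199 = 317*(-373) + 359*(1/199) = -118241 + 359/199 = -23529600/199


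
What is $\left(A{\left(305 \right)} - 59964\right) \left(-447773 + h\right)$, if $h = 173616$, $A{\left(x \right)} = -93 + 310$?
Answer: $16380058279$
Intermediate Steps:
$A{\left(x \right)} = 217$
$\left(A{\left(305 \right)} - 59964\right) \left(-447773 + h\right) = \left(217 - 59964\right) \left(-447773 + 173616\right) = \left(-59747\right) \left(-274157\right) = 16380058279$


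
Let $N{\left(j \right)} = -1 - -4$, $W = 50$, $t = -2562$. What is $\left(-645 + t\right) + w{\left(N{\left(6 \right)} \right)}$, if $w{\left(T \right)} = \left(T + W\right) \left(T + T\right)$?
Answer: $-2889$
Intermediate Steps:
$N{\left(j \right)} = 3$ ($N{\left(j \right)} = -1 + 4 = 3$)
$w{\left(T \right)} = 2 T \left(50 + T\right)$ ($w{\left(T \right)} = \left(T + 50\right) \left(T + T\right) = \left(50 + T\right) 2 T = 2 T \left(50 + T\right)$)
$\left(-645 + t\right) + w{\left(N{\left(6 \right)} \right)} = \left(-645 - 2562\right) + 2 \cdot 3 \left(50 + 3\right) = -3207 + 2 \cdot 3 \cdot 53 = -3207 + 318 = -2889$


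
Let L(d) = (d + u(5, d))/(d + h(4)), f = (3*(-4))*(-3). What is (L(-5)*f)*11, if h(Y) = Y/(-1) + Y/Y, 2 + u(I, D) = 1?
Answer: 297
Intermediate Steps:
u(I, D) = -1 (u(I, D) = -2 + 1 = -1)
f = 36 (f = -12*(-3) = 36)
h(Y) = 1 - Y (h(Y) = Y*(-1) + 1 = -Y + 1 = 1 - Y)
L(d) = (-1 + d)/(-3 + d) (L(d) = (d - 1)/(d + (1 - 1*4)) = (-1 + d)/(d + (1 - 4)) = (-1 + d)/(d - 3) = (-1 + d)/(-3 + d))
(L(-5)*f)*11 = (((-1 - 5)/(-3 - 5))*36)*11 = ((-6/(-8))*36)*11 = (-⅛*(-6)*36)*11 = ((¾)*36)*11 = 27*11 = 297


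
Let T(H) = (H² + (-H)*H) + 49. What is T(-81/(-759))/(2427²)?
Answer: 49/5890329 ≈ 8.3187e-6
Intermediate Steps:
T(H) = 49 (T(H) = (H² - H²) + 49 = 0 + 49 = 49)
T(-81/(-759))/(2427²) = 49/(2427²) = 49/5890329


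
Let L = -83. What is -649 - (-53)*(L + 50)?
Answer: -2398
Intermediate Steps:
-649 - (-53)*(L + 50) = -649 - (-53)*(-83 + 50) = -649 - (-53)*(-33) = -649 - 1*1749 = -649 - 1749 = -2398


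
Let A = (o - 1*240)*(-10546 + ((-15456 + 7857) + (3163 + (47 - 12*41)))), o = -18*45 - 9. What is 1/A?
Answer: 1/16337193 ≈ 6.1210e-8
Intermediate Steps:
o = -819 (o = -810 - 9 = -819)
A = 16337193 (A = (-819 - 1*240)*(-10546 + ((-15456 + 7857) + (3163 + (47 - 12*41)))) = (-819 - 240)*(-10546 + (-7599 + (3163 + (47 - 492)))) = -1059*(-10546 + (-7599 + (3163 - 445))) = -1059*(-10546 + (-7599 + 2718)) = -1059*(-10546 - 4881) = -1059*(-15427) = 16337193)
1/A = 1/16337193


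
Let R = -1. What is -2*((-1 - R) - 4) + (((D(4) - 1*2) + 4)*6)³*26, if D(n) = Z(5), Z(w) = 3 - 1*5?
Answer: 8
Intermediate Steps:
Z(w) = -2 (Z(w) = 3 - 5 = -2)
D(n) = -2
-2*((-1 - R) - 4) + (((D(4) - 1*2) + 4)*6)³*26 = -2*((-1 - 1*(-1)) - 4) + (((-2 - 1*2) + 4)*6)³*26 = -2*((-1 + 1) - 4) + (((-2 - 2) + 4)*6)³*26 = -2*(0 - 4) + ((-4 + 4)*6)³*26 = -2*(-4) + (0*6)³*26 = 8 + 0³*26 = 8 + 0*26 = 8 + 0 = 8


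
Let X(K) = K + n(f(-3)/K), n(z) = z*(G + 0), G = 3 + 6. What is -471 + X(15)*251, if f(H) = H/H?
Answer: 17223/5 ≈ 3444.6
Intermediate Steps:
G = 9
f(H) = 1
n(z) = 9*z (n(z) = z*(9 + 0) = z*9 = 9*z)
X(K) = K + 9/K (X(K) = K + 9*(1/K) = K + 9/K)
-471 + X(15)*251 = -471 + (15 + 9/15)*251 = -471 + (15 + 9*(1/15))*251 = -471 + (15 + 3/5)*251 = -471 + (78/5)*251 = -471 + 19578/5 = 17223/5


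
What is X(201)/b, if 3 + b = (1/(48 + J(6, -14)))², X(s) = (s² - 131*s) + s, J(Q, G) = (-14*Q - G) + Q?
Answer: -3653376/767 ≈ -4763.2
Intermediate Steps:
J(Q, G) = -G - 13*Q (J(Q, G) = (-G - 14*Q) + Q = -G - 13*Q)
X(s) = s² - 130*s
b = -767/256 (b = -3 + (1/(48 + (-1*(-14) - 13*6)))² = -3 + (1/(48 + (14 - 78)))² = -3 + (1/(48 - 64))² = -3 + (1/(-16))² = -3 + (-1/16)² = -3 + 1/256 = -767/256 ≈ -2.9961)
X(201)/b = (201*(-130 + 201))/(-767/256) = (201*71)*(-256/767) = 14271*(-256/767) = -3653376/767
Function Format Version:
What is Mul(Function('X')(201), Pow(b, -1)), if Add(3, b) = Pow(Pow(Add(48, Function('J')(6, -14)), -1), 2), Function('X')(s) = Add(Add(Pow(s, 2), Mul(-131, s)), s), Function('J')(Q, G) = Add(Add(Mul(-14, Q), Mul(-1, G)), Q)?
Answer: Rational(-3653376, 767) ≈ -4763.2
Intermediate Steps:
Function('J')(Q, G) = Add(Mul(-1, G), Mul(-13, Q)) (Function('J')(Q, G) = Add(Add(Mul(-1, G), Mul(-14, Q)), Q) = Add(Mul(-1, G), Mul(-13, Q)))
Function('X')(s) = Add(Pow(s, 2), Mul(-130, s))
b = Rational(-767, 256) (b = Add(-3, Pow(Pow(Add(48, Add(Mul(-1, -14), Mul(-13, 6))), -1), 2)) = Add(-3, Pow(Pow(Add(48, Add(14, -78)), -1), 2)) = Add(-3, Pow(Pow(Add(48, -64), -1), 2)) = Add(-3, Pow(Pow(-16, -1), 2)) = Add(-3, Pow(Rational(-1, 16), 2)) = Add(-3, Rational(1, 256)) = Rational(-767, 256) ≈ -2.9961)
Mul(Function('X')(201), Pow(b, -1)) = Mul(Mul(201, Add(-130, 201)), Pow(Rational(-767, 256), -1)) = Mul(Mul(201, 71), Rational(-256, 767)) = Mul(14271, Rational(-256, 767)) = Rational(-3653376, 767)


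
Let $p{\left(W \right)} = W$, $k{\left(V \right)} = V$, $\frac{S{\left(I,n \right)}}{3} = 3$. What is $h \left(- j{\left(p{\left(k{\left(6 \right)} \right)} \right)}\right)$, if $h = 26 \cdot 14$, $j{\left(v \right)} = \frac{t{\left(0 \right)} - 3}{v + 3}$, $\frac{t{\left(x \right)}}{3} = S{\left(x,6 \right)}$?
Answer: $- \frac{2912}{3} \approx -970.67$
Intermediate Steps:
$S{\left(I,n \right)} = 9$ ($S{\left(I,n \right)} = 3 \cdot 3 = 9$)
$t{\left(x \right)} = 27$ ($t{\left(x \right)} = 3 \cdot 9 = 27$)
$j{\left(v \right)} = \frac{24}{3 + v}$ ($j{\left(v \right)} = \frac{27 - 3}{v + 3} = \frac{24}{3 + v}$)
$h = 364$
$h \left(- j{\left(p{\left(k{\left(6 \right)} \right)} \right)}\right) = 364 \left(- \frac{24}{3 + 6}\right) = 364 \left(- \frac{24}{9}\right) = 364 \left(\left(-1\right) \frac{8}{3}\right) = 364 \left(- \frac{8}{3}\right) = - \frac{2912}{3}$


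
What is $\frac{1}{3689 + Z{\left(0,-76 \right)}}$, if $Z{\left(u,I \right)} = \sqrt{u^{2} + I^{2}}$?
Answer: $\frac{1}{3765} \approx 0.0002656$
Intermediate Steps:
$Z{\left(u,I \right)} = \sqrt{I^{2} + u^{2}}$
$\frac{1}{3689 + Z{\left(0,-76 \right)}} = \frac{1}{3689 + \sqrt{\left(-76\right)^{2} + 0^{2}}} = \frac{1}{3689 + \sqrt{5776 + 0}} = \frac{1}{3689 + \sqrt{5776}} = \frac{1}{3689 + 76} = \frac{1}{3765}$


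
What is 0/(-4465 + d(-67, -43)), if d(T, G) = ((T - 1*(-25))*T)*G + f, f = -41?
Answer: 0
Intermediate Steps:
d(T, G) = -41 + G*T*(25 + T) (d(T, G) = ((T - 1*(-25))*T)*G - 41 = ((T + 25)*T)*G - 41 = ((25 + T)*T)*G - 41 = (T*(25 + T))*G - 41 = G*T*(25 + T) - 41 = -41 + G*T*(25 + T))
0/(-4465 + d(-67, -43)) = 0/(-4465 + (-41 - 43*(-67)**2 + 25*(-43)*(-67))) = 0/(-4465 + (-41 - 43*4489 + 72025)) = 0/(-4465 + (-41 - 193027 + 72025)) = 0/(-4465 - 121043) = 0/(-125508) = 0*(-1/125508) = 0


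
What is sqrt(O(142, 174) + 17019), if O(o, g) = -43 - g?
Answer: sqrt(16802) ≈ 129.62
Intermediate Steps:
sqrt(O(142, 174) + 17019) = sqrt((-43 - 1*174) + 17019) = sqrt((-43 - 174) + 17019) = sqrt(-217 + 17019) = sqrt(16802)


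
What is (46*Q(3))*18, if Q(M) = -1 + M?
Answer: 1656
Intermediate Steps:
(46*Q(3))*18 = (46*(-1 + 3))*18 = (46*2)*18 = 92*18 = 1656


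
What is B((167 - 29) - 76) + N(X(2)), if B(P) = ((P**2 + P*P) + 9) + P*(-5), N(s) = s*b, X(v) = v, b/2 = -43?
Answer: 7215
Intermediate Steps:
b = -86 (b = 2*(-43) = -86)
N(s) = -86*s (N(s) = s*(-86) = -86*s)
B(P) = 9 - 5*P + 2*P**2 (B(P) = ((P**2 + P**2) + 9) - 5*P = (2*P**2 + 9) - 5*P = (9 + 2*P**2) - 5*P = 9 - 5*P + 2*P**2)
B((167 - 29) - 76) + N(X(2)) = (9 - 5*((167 - 29) - 76) + 2*((167 - 29) - 76)**2) - 86*2 = (9 - 5*(138 - 76) + 2*(138 - 76)**2) - 172 = (9 - 5*62 + 2*62**2) - 172 = (9 - 310 + 2*3844) - 172 = (9 - 310 + 7688) - 172 = 7387 - 172 = 7215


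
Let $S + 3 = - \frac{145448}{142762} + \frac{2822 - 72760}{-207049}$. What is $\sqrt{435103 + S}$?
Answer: $\frac{\sqrt{95038578913320529101150538}}{14779364669} \approx 659.62$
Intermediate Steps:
$S = - \frac{54403281105}{14779364669}$ ($S = -3 - \left(\frac{72724}{71381} - \frac{2822 - 72760}{-207049}\right) = -3 - \left(\frac{72724}{71381} - \left(2822 - 72760\right) \left(- \frac{1}{207049}\right)\right) = -3 - \frac{10065187098}{14779364669} = - \frac{54403281105}{14779364669} \approx -3.681$)
$\sqrt{435103 + S} = \sqrt{435103 - \frac{54403281105}{14779364669}} = \sqrt{\frac{6430491502294802}{14779364669}} = \frac{\sqrt{95038578913320529101150538}}{14779364669}$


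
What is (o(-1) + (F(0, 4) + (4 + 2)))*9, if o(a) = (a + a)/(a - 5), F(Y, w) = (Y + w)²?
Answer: 201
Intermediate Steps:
o(a) = 2*a/(-5 + a) (o(a) = (2*a)/(-5 + a) = 2*a/(-5 + a))
(o(-1) + (F(0, 4) + (4 + 2)))*9 = (2*(-1)/(-5 - 1) + ((0 + 4)² + (4 + 2)))*9 = (2*(-1)/(-6) + (4² + 6))*9 = (2*(-1)*(-⅙) + (16 + 6))*9 = (⅓ + 22)*9 = (67/3)*9 = 201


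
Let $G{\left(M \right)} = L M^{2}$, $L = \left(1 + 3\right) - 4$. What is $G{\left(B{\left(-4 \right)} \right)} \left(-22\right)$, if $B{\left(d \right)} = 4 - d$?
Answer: $0$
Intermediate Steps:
$L = 0$ ($L = 4 - 4 = 0$)
$G{\left(M \right)} = 0$ ($G{\left(M \right)} = 0 M^{2} = 0$)
$G{\left(B{\left(-4 \right)} \right)} \left(-22\right) = 0 \left(-22\right) = 0$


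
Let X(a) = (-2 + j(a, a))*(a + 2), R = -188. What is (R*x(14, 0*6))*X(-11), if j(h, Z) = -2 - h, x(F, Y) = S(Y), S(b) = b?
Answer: 0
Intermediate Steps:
x(F, Y) = Y
X(a) = (-4 - a)*(2 + a) (X(a) = (-2 + (-2 - a))*(a + 2) = (-4 - a)*(2 + a))
(R*x(14, 0*6))*X(-11) = (-0*6)*(-8 - 1*(-11)² - 6*(-11)) = (-188*0)*(-8 - 1*121 + 66) = 0*(-8 - 121 + 66) = 0*(-63) = 0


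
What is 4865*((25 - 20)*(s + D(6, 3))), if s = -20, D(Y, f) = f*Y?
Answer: -48650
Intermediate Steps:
D(Y, f) = Y*f
4865*((25 - 20)*(s + D(6, 3))) = 4865*((25 - 20)*(-20 + 6*3)) = 4865*(5*(-20 + 18)) = 4865*(5*(-2)) = 4865*(-10) = -48650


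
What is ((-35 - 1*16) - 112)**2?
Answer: 26569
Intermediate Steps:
((-35 - 1*16) - 112)**2 = ((-35 - 16) - 112)**2 = (-51 - 112)**2 = (-163)**2 = 26569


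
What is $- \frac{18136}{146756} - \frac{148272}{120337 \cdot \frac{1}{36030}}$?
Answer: $- \frac{196001994838198}{4415044193} \approx -44394.0$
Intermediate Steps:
$- \frac{18136}{146756} - \frac{148272}{120337 \cdot \frac{1}{36030}} = \left(-18136\right) \frac{1}{146756} - \frac{148272}{120337 \cdot \frac{1}{36030}} = - \frac{4534}{36689} - \frac{148272}{\frac{120337}{36030}} = - \frac{4534}{36689} - \frac{5342240160}{120337} = - \frac{196001994838198}{4415044193}$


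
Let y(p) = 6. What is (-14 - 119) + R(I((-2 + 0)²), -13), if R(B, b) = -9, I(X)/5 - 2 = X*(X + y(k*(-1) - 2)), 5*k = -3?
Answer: -142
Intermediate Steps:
k = -⅗ (k = (⅕)*(-3) = -⅗ ≈ -0.60000)
I(X) = 10 + 5*X*(6 + X) (I(X) = 10 + 5*(X*(X + 6)) = 10 + 5*(X*(6 + X)) = 10 + 5*X*(6 + X))
(-14 - 119) + R(I((-2 + 0)²), -13) = (-14 - 119) - 9 = -133 - 9 = -142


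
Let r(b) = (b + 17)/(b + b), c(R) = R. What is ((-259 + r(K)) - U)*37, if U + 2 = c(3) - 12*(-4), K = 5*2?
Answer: -226921/20 ≈ -11346.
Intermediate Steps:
K = 10
r(b) = (17 + b)/(2*b) (r(b) = (17 + b)/((2*b)) = (17 + b)*(1/(2*b)) = (17 + b)/(2*b))
U = 49 (U = -2 + (3 - 12*(-4)) = -2 + (3 + 48) = -2 + 51 = 49)
((-259 + r(K)) - U)*37 = ((-259 + (½)*(17 + 10)/10) - 1*49)*37 = ((-259 + (½)*(⅒)*27) - 49)*37 = ((-259 + 27/20) - 49)*37 = (-5153/20 - 49)*37 = -6133/20*37 = -226921/20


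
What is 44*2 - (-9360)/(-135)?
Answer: 56/3 ≈ 18.667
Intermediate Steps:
44*2 - (-9360)/(-135) = 88 - (-9360)*(-1)/135 = 88 - 26*8/3 = 88 - 208/3 = 56/3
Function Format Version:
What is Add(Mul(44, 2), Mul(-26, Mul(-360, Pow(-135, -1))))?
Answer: Rational(56, 3) ≈ 18.667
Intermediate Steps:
Add(Mul(44, 2), Mul(-26, Mul(-360, Pow(-135, -1)))) = Add(88, Mul(-26, Mul(-360, Rational(-1, 135)))) = Add(88, Mul(-26, Rational(8, 3))) = Add(88, Rational(-208, 3)) = Rational(56, 3)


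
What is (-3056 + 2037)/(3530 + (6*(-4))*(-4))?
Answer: -1019/3626 ≈ -0.28103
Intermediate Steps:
(-3056 + 2037)/(3530 + (6*(-4))*(-4)) = -1019/(3530 - 24*(-4)) = -1019/(3530 + 96) = -1019/3626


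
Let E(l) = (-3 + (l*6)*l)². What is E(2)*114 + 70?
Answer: 50344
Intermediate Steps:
E(l) = (-3 + 6*l²)² (E(l) = (-3 + (6*l)*l)² = (-3 + 6*l²)²)
E(2)*114 + 70 = (9*(-1 + 2*2²)²)*114 + 70 = (9*(-1 + 2*4)²)*114 + 70 = (9*(-1 + 8)²)*114 + 70 = (9*7²)*114 + 70 = (9*49)*114 + 70 = 441*114 + 70 = 50274 + 70 = 50344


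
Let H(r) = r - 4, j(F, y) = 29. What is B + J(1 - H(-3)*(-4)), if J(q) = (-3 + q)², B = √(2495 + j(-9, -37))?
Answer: 900 + 2*√631 ≈ 950.24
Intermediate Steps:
H(r) = -4 + r
B = 2*√631 (B = √(2495 + 29) = √2524 = 2*√631 ≈ 50.239)
B + J(1 - H(-3)*(-4)) = 2*√631 + (-3 + (1 - (-4 - 3)*(-4)))² = 2*√631 + (-3 + (1 - (-7)*(-4)))² = 2*√631 + (-3 + (1 - 1*28))² = 2*√631 + (-3 + (1 - 28))² = 2*√631 + (-3 - 27)² = 2*√631 + (-30)² = 2*√631 + 900 = 900 + 2*√631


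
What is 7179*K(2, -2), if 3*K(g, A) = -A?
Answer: 4786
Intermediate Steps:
K(g, A) = -A/3 (K(g, A) = (-A)/3 = -A/3)
7179*K(2, -2) = 7179*(-⅓*(-2)) = 7179*(⅔) = 4786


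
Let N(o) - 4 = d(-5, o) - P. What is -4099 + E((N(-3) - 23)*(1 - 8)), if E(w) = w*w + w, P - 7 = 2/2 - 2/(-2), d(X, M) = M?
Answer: 43207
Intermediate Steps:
P = 9 (P = 7 + (2/2 - 2/(-2)) = 7 + (2*(½) - 2*(-½)) = 7 + (1 + 1) = 7 + 2 = 9)
N(o) = -5 + o (N(o) = 4 + (o - 1*9) = 4 + (o - 9) = 4 + (-9 + o) = -5 + o)
E(w) = w + w² (E(w) = w² + w = w + w²)
-4099 + E((N(-3) - 23)*(1 - 8)) = -4099 + (((-5 - 3) - 23)*(1 - 8))*(1 + ((-5 - 3) - 23)*(1 - 8)) = -4099 + ((-8 - 23)*(-7))*(1 + (-8 - 23)*(-7)) = -4099 + (-31*(-7))*(1 - 31*(-7)) = -4099 + 217*(1 + 217) = -4099 + 217*218 = -4099 + 47306 = 43207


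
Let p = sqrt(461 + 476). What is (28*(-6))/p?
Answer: -168*sqrt(937)/937 ≈ -5.4883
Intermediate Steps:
p = sqrt(937) ≈ 30.610
(28*(-6))/p = (28*(-6))/(sqrt(937)) = -168*sqrt(937)/937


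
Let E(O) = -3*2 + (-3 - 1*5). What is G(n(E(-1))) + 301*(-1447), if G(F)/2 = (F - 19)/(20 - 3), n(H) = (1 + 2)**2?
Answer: -7404319/17 ≈ -4.3555e+5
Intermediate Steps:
E(O) = -14 (E(O) = -6 + (-3 - 5) = -6 - 8 = -14)
n(H) = 9 (n(H) = 3**2 = 9)
G(F) = -38/17 + 2*F/17 (G(F) = 2*((F - 19)/(20 - 3)) = 2*((-19 + F)/17) = 2*((-19 + F)*(1/17)) = 2*(-19/17 + F/17) = -38/17 + 2*F/17)
G(n(E(-1))) + 301*(-1447) = (-38/17 + (2/17)*9) + 301*(-1447) = (-38/17 + 18/17) - 435547 = -20/17 - 435547 = -7404319/17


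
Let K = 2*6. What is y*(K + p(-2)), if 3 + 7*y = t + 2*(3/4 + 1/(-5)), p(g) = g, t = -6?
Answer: -79/7 ≈ -11.286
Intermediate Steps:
K = 12
y = -79/70 (y = -3/7 + (-6 + 2*(3/4 + 1/(-5)))/7 = -3/7 + (-6 + 2*(3*(¼) + 1*(-⅕)))/7 = -3/7 + (-6 + 2*(¾ - ⅕))/7 = -3/7 + (-6 + 2*(11/20))/7 = -3/7 + (-6 + 11/10)/7 = -3/7 + (⅐)*(-49/10) = -3/7 - 7/10 = -79/70 ≈ -1.1286)
y*(K + p(-2)) = -79*(12 - 2)/70 = -79/70*10 = -79/7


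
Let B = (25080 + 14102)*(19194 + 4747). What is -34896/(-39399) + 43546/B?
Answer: 5456021164601/6159746444423 ≈ 0.88575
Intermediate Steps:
B = 938056262 (B = 39182*23941 = 938056262)
-34896/(-39399) + 43546/B = -34896/(-39399) + 43546/938056262 = -34896*(-1/39399) + 43546*(1/938056262) = 11632/13133 + 21773/469028131 = 5456021164601/6159746444423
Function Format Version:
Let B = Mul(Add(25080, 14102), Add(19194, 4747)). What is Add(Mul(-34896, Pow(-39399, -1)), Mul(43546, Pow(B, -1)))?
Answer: Rational(5456021164601, 6159746444423) ≈ 0.88575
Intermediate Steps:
B = 938056262 (B = Mul(39182, 23941) = 938056262)
Add(Mul(-34896, Pow(-39399, -1)), Mul(43546, Pow(B, -1))) = Add(Mul(-34896, Pow(-39399, -1)), Mul(43546, Pow(938056262, -1))) = Add(Mul(-34896, Rational(-1, 39399)), Mul(43546, Rational(1, 938056262))) = Add(Rational(11632, 13133), Rational(21773, 469028131)) = Rational(5456021164601, 6159746444423)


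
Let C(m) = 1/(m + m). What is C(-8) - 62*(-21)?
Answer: 20831/16 ≈ 1301.9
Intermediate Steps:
C(m) = 1/(2*m)
C(-8) - 62*(-21) = (½)/(-8) - 62*(-21) = (½)*(-⅛) + 1302 = -1/16 + 1302 = 20831/16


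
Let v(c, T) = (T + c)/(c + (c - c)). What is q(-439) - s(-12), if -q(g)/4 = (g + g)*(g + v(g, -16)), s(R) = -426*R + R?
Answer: -1543228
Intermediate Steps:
v(c, T) = (T + c)/c (v(c, T) = (T + c)/(c + 0) = (T + c)/c)
s(R) = -425*R
q(g) = -8*g*(g + (-16 + g)/g) (q(g) = -4*(g + g)*(g + (-16 + g)/g) = -4*2*g*(g + (-16 + g)/g) = -8*g*(g + (-16 + g)/g))
q(-439) - s(-12) = (128 - 8*(-439) - 8*(-439)²) - (-425)*(-12) = (128 + 3512 - 8*192721) - 1*5100 = (128 + 3512 - 1541768) - 5100 = -1538128 - 5100 = -1543228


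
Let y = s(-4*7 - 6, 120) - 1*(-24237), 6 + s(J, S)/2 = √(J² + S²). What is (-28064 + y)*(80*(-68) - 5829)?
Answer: 43261691 - 45076*√3889 ≈ 4.0451e+7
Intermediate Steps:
s(J, S) = -12 + 2*√(J² + S²)
y = 24225 + 4*√3889 (y = (-12 + 2*√((-4*7 - 6)² + 120²)) - 1*(-24237) = (-12 + 2*√((-28 - 6)² + 14400)) + 24237 = (-12 + 2*√((-34)² + 14400)) + 24237 = (-12 + 2*√(1156 + 14400)) + 24237 = (-12 + 2*√15556) + 24237 = (-12 + 2*(2*√3889)) + 24237 = (-12 + 4*√3889) + 24237 = 24225 + 4*√3889 ≈ 24474.)
(-28064 + y)*(80*(-68) - 5829) = (-28064 + (24225 + 4*√3889))*(80*(-68) - 5829) = (-3839 + 4*√3889)*(-5440 - 5829) = (-3839 + 4*√3889)*(-11269) = 43261691 - 45076*√3889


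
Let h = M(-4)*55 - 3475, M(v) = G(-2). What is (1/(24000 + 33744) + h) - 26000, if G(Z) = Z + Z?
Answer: -1714708079/57744 ≈ -29695.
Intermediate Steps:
G(Z) = 2*Z
M(v) = -4 (M(v) = 2*(-2) = -4)
h = -3695 (h = -4*55 - 3475 = -220 - 3475 = -3695)
(1/(24000 + 33744) + h) - 26000 = (1/(24000 + 33744) - 3695) - 26000 = (1/57744 - 3695) - 26000 = -213364079/57744 - 26000 = -1714708079/57744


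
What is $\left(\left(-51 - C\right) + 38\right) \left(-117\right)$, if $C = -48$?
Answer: $-4095$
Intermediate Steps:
$\left(\left(-51 - C\right) + 38\right) \left(-117\right) = \left(\left(-51 - -48\right) + 38\right) \left(-117\right) = \left(\left(-51 + 48\right) + 38\right) \left(-117\right) = \left(-3 + 38\right) \left(-117\right) = 35 \left(-117\right) = -4095$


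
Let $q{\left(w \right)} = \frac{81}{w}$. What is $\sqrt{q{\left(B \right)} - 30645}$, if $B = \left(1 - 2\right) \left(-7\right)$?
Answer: $\frac{57 i \sqrt{462}}{7} \approx 175.02 i$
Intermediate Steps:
$B = 7$ ($B = \left(-1\right) \left(-7\right) = 7$)
$\sqrt{q{\left(B \right)} - 30645} = \sqrt{\frac{81}{7} - 30645} = \sqrt{- \frac{214434}{7}} = \frac{57 i \sqrt{462}}{7}$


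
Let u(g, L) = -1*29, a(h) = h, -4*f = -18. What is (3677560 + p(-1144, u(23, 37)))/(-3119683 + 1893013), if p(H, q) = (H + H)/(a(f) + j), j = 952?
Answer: -3517583852/1173309855 ≈ -2.9980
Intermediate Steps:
f = 9/2 (f = -¼*(-18) = 9/2 ≈ 4.5000)
u(g, L) = -29
p(H, q) = 4*H/1913 (p(H, q) = (H + H)/(9/2 + 952) = (2*H)/(1913/2) = (2*H)*(2/1913) = 4*H/1913)
(3677560 + p(-1144, u(23, 37)))/(-3119683 + 1893013) = (3677560 + (4/1913)*(-1144))/(-3119683 + 1893013) = (3677560 - 4576/1913)/(-1226670) = (7035167704/1913)*(-1/1226670) = -3517583852/1173309855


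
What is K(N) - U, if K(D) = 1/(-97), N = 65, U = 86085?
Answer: -8350246/97 ≈ -86085.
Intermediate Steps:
K(D) = -1/97
K(N) - U = -1/97 - 1*86085 = -1/97 - 86085 = -8350246/97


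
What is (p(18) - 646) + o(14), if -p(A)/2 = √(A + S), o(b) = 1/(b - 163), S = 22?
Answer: -96255/149 - 4*√10 ≈ -658.66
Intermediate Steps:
o(b) = 1/(-163 + b)
p(A) = -2*√(22 + A) (p(A) = -2*√(A + 22) = -2*√(22 + A))
(p(18) - 646) + o(14) = (-2*√(22 + 18) - 646) + 1/(-163 + 14) = (-4*√10 - 646) + 1/(-149) = (-4*√10 - 646) - 1/149 = (-646 - 4*√10) - 1/149 = -96255/149 - 4*√10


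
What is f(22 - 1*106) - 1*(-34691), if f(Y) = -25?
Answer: 34666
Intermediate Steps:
f(22 - 1*106) - 1*(-34691) = -25 - 1*(-34691) = -25 + 34691 = 34666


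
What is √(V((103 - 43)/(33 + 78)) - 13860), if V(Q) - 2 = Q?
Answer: I*√18970862/37 ≈ 117.72*I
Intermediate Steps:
V(Q) = 2 + Q
√(V((103 - 43)/(33 + 78)) - 13860) = √((2 + (103 - 43)/(33 + 78)) - 13860) = √((2 + 60/111) - 13860) = √((2 + 60*(1/111)) - 13860) = √((2 + 20/37) - 13860) = √(94/37 - 13860) = √(-512726/37) = I*√18970862/37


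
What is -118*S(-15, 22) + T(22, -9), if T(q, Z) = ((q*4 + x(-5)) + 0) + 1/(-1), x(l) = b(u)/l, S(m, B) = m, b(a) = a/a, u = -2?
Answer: 9284/5 ≈ 1856.8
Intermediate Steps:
b(a) = 1
x(l) = 1/l
T(q, Z) = -6/5 + 4*q (T(q, Z) = ((q*4 + 1/(-5)) + 0) + 1/(-1) = ((4*q - ⅕) + 0) + 1*(-1) = ((-⅕ + 4*q) + 0) - 1 = (-⅕ + 4*q) - 1 = -6/5 + 4*q)
-118*S(-15, 22) + T(22, -9) = -118*(-15) + (-6/5 + 4*22) = 1770 + (-6/5 + 88) = 1770 + 434/5 = 9284/5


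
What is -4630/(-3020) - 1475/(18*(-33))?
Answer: 180118/44847 ≈ 4.0163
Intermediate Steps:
-4630/(-3020) - 1475/(18*(-33)) = -4630*(-1/3020) - 1475/(-594) = 463/302 - 1475*(-1/594) = 463/302 + 1475/594 = 180118/44847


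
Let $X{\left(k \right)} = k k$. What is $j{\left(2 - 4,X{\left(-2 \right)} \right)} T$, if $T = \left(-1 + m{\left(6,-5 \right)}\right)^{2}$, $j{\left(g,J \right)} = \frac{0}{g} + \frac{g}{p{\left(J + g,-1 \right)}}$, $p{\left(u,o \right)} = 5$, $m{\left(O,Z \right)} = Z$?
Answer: $- \frac{72}{5} \approx -14.4$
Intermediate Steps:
$X{\left(k \right)} = k^{2}$
$j{\left(g,J \right)} = \frac{g}{5}$ ($j{\left(g,J \right)} = \frac{0}{g} + \frac{g}{5} = 0 + g \frac{1}{5} = 0 + \frac{g}{5} = \frac{g}{5}$)
$T = 36$ ($T = \left(-1 - 5\right)^{2} = \left(-6\right)^{2} = 36$)
$j{\left(2 - 4,X{\left(-2 \right)} \right)} T = \frac{2 - 4}{5} \cdot 36 = \frac{1}{5} \left(-2\right) 36 = \left(- \frac{2}{5}\right) 36 = - \frac{72}{5}$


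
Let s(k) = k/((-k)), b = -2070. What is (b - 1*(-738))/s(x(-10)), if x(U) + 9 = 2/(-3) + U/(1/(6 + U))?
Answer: 1332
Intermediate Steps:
x(U) = -29/3 + U*(6 + U) (x(U) = -9 + (2/(-3) + U/(1/(6 + U))) = -9 + (2*(-⅓) + U*(6 + U)) = -9 + (-⅔ + U*(6 + U)) = -29/3 + U*(6 + U))
s(k) = -1 (s(k) = k*(-1/k) = -1)
(b - 1*(-738))/s(x(-10)) = (-2070 - 1*(-738))/(-1) = (-2070 + 738)*(-1) = -1332*(-1) = 1332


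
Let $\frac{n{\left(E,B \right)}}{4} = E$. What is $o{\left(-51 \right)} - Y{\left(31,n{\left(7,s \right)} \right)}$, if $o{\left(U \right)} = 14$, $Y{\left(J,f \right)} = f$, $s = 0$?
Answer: $-14$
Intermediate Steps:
$n{\left(E,B \right)} = 4 E$
$o{\left(-51 \right)} - Y{\left(31,n{\left(7,s \right)} \right)} = 14 - 4 \cdot 7 = 14 - 28 = -14$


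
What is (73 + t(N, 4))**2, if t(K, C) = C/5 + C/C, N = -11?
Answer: 139876/25 ≈ 5595.0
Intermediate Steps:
t(K, C) = 1 + C/5 (t(K, C) = C*(1/5) + 1 = C/5 + 1 = 1 + C/5)
(73 + t(N, 4))**2 = (73 + (1 + (1/5)*4))**2 = (73 + (1 + 4/5))**2 = (73 + 9/5)**2 = (374/5)**2 = 139876/25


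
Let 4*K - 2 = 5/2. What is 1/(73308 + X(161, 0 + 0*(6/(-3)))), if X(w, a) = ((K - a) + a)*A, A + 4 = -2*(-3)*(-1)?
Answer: 4/293187 ≈ 1.3643e-5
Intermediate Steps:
A = -10 (A = -4 - 2*(-3)*(-1) = -4 + 6*(-1) = -4 - 6 = -10)
K = 9/8 (K = 1/2 + (5/2)/4 = 1/2 + (5*(1/2))/4 = 1/2 + (1/4)*(5/2) = 1/2 + 5/8 = 9/8 ≈ 1.1250)
X(w, a) = -45/4 (X(w, a) = ((9/8 - a) + a)*(-10) = (9/8)*(-10) = -45/4)
1/(73308 + X(161, 0 + 0*(6/(-3)))) = 1/(73308 - 45/4) = 1/(293187/4) = 4/293187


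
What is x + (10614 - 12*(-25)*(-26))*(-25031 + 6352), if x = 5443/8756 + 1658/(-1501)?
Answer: -690818826005241/13142756 ≈ -5.2563e+7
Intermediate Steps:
x = -6347505/13142756 (x = 5443*(1/8756) + 1658*(-1/1501) = 5443/8756 - 1658/1501 = -6347505/13142756 ≈ -0.48297)
x + (10614 - 12*(-25)*(-26))*(-25031 + 6352) = -6347505/13142756 + (10614 - 12*(-25)*(-26))*(-25031 + 6352) = -6347505/13142756 + (10614 + 300*(-26))*(-18679) = -6347505/13142756 + (10614 - 7800)*(-18679) = -6347505/13142756 + 2814*(-18679) = -6347505/13142756 - 52562706 = -690818826005241/13142756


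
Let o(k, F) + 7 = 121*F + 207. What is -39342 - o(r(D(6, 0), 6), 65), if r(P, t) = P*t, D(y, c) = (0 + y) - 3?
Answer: -47407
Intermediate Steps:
D(y, c) = -3 + y (D(y, c) = y - 3 = -3 + y)
o(k, F) = 200 + 121*F (o(k, F) = -7 + (121*F + 207) = -7 + (207 + 121*F) = 200 + 121*F)
-39342 - o(r(D(6, 0), 6), 65) = -39342 - (200 + 121*65) = -39342 - (200 + 7865) = -39342 - 1*8065 = -39342 - 8065 = -47407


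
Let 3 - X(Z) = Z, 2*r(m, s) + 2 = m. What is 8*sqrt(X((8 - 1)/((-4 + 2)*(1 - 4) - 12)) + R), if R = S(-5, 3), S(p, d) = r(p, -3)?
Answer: 8*sqrt(6)/3 ≈ 6.5320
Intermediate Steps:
r(m, s) = -1 + m/2
S(p, d) = -1 + p/2
X(Z) = 3 - Z
R = -7/2 (R = -1 + (1/2)*(-5) = -1 - 5/2 = -7/2 ≈ -3.5000)
8*sqrt(X((8 - 1)/((-4 + 2)*(1 - 4) - 12)) + R) = 8*sqrt((3 - (8 - 1)/((-4 + 2)*(1 - 4) - 12)) - 7/2) = 8*sqrt((3 - 7/(-2*(-3) - 12)) - 7/2) = 8*sqrt((3 - 7/(6 - 12)) - 7/2) = 8*sqrt((3 - 7/(-6)) - 7/2) = 8*sqrt((3 - 7*(-1)/6) - 7/2) = 8*sqrt((3 - 1*(-7/6)) - 7/2) = 8*sqrt((3 + 7/6) - 7/2) = 8*sqrt(25/6 - 7/2) = 8*sqrt(2/3) = 8*(sqrt(6)/3) = 8*sqrt(6)/3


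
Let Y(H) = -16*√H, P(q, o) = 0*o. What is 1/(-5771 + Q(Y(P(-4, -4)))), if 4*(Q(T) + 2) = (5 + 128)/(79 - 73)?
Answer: -24/138419 ≈ -0.00017339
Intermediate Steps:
P(q, o) = 0
Q(T) = 85/24 (Q(T) = -2 + ((5 + 128)/(79 - 73))/4 = -2 + (133/6)/4 = -2 + (133*(⅙))/4 = -2 + (¼)*(133/6) = -2 + 133/24 = 85/24)
1/(-5771 + Q(Y(P(-4, -4)))) = 1/(-5771 + 85/24) = 1/(-138419/24) = -24/138419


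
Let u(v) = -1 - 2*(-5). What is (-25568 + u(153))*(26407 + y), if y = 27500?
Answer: -1377809013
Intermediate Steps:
u(v) = 9 (u(v) = -1 + 10 = 9)
(-25568 + u(153))*(26407 + y) = (-25568 + 9)*(26407 + 27500) = -25559*53907 = -1377809013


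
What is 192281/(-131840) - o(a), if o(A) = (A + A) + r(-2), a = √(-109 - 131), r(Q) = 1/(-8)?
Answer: -175801/131840 - 8*I*√15 ≈ -1.3334 - 30.984*I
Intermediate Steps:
r(Q) = -⅛
a = 4*I*√15 (a = √(-240) = 4*I*√15 ≈ 15.492*I)
o(A) = -⅛ + 2*A (o(A) = (A + A) - ⅛ = 2*A - ⅛ = -⅛ + 2*A)
192281/(-131840) - o(a) = 192281/(-131840) - (-⅛ + 2*(4*I*√15)) = 192281*(-1/131840) - (-⅛ + 8*I*√15) = -192281/131840 + (⅛ - 8*I*√15) = -175801/131840 - 8*I*√15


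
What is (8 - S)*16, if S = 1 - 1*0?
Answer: 112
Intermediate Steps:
S = 1 (S = 1 + 0 = 1)
(8 - S)*16 = (8 - 1*1)*16 = (8 - 1)*16 = 7*16 = 112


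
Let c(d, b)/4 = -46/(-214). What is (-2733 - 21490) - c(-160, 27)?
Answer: -2591953/107 ≈ -24224.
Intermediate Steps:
c(d, b) = 92/107 (c(d, b) = 4*(-46/(-214)) = 4*(-46*(-1/214)) = 4*(23/107) = 92/107)
(-2733 - 21490) - c(-160, 27) = (-2733 - 21490) - 1*92/107 = -24223 - 92/107 = -2591953/107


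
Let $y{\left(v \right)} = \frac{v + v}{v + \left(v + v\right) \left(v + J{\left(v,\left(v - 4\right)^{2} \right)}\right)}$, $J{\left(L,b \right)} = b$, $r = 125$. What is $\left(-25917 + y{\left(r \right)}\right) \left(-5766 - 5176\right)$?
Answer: $\frac{8375080756978}{29533} \approx 2.8358 \cdot 10^{8}$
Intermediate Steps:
$y{\left(v \right)} = \frac{2 v}{v + 2 v \left(v + \left(-4 + v\right)^{2}\right)}$ ($y{\left(v \right)} = \frac{v + v}{v + \left(v + v\right) \left(v + \left(v - 4\right)^{2}\right)} = \frac{2 v}{v + 2 v \left(v + \left(-4 + v\right)^{2}\right)}$)
$\left(-25917 + y{\left(r \right)}\right) \left(-5766 - 5176\right) = \left(-25917 + \frac{2}{33 - 1750 + 2 \cdot 125^{2}}\right) \left(-5766 - 5176\right) = \left(-25917 + \frac{2}{33 - 1750 + 2 \cdot 15625}\right) \left(-10942\right) = \left(-25917 + \frac{2}{33 - 1750 + 31250}\right) \left(-10942\right) = \left(-25917 + \frac{2}{29533}\right) \left(-10942\right) = \left(- \frac{765406759}{29533}\right) \left(-10942\right) = \frac{8375080756978}{29533}$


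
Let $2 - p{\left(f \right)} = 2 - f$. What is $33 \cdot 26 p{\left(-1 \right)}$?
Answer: $-858$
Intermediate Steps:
$p{\left(f \right)} = f$ ($p{\left(f \right)} = 2 - \left(2 - f\right) = 2 + \left(-2 + f\right) = f$)
$33 \cdot 26 p{\left(-1 \right)} = 33 \cdot 26 \left(-1\right) = 858 \left(-1\right) = -858$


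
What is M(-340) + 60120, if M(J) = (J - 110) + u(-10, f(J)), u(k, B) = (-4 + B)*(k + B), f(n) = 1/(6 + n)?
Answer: 6661013437/111556 ≈ 59710.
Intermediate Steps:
u(k, B) = (-4 + B)*(B + k)
M(J) = -70 + J + (6 + J)⁻² - 14/(6 + J) (M(J) = (J - 110) + ((1/(6 + J))² - 4/(6 + J) - 4*(-10) - 10/(6 + J)) = (-110 + J) + ((6 + J)⁻² - 4/(6 + J) + 40 - 10/(6 + J)) = (-110 + J) + (40 + (6 + J)⁻² - 14/(6 + J)) = -70 + J + (6 + J)⁻² - 14/(6 + J))
M(-340) + 60120 = (-2603 + (-340)³ - 818*(-340) - 58*(-340)²)/(36 + (-340)² + 12*(-340)) + 60120 = (-2603 - 39304000 + 278120 - 58*115600)/(36 + 115600 - 4080) + 60120 = (-2603 - 39304000 + 278120 - 6704800)/111556 + 60120 = (1/111556)*(-45733283) + 60120 = -45733283/111556 + 60120 = 6661013437/111556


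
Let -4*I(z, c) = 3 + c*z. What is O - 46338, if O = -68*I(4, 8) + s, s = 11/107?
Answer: -4894490/107 ≈ -45743.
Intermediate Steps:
I(z, c) = -3/4 - c*z/4 (I(z, c) = -(3 + c*z)/4 = -3/4 - c*z/4)
s = 11/107 (s = 11*(1/107) = 11/107 ≈ 0.10280)
O = 63676/107 (O = -68*(-3/4 - 1/4*8*4) + 11/107 = -68*(-3/4 - 8) + 11/107 = -68*(-35/4) + 11/107 = 595 + 11/107 = 63676/107 ≈ 595.10)
O - 46338 = 63676/107 - 46338 = -4894490/107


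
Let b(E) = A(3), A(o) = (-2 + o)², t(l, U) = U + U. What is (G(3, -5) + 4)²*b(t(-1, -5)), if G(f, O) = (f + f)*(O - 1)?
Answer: 1024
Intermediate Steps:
t(l, U) = 2*U
G(f, O) = 2*f*(-1 + O) (G(f, O) = (2*f)*(-1 + O) = 2*f*(-1 + O))
b(E) = 1 (b(E) = (-2 + 3)² = 1² = 1)
(G(3, -5) + 4)²*b(t(-1, -5)) = (2*3*(-1 - 5) + 4)²*1 = (2*3*(-6) + 4)²*1 = (-36 + 4)²*1 = (-32)²*1 = 1024*1 = 1024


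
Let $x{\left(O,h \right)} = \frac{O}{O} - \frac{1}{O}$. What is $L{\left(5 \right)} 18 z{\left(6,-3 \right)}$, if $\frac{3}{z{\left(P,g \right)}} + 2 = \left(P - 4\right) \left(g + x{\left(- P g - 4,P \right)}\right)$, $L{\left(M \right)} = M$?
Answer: $- \frac{1890}{43} \approx -43.953$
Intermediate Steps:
$x{\left(O,h \right)} = 1 - \frac{1}{O}$
$z{\left(P,g \right)} = \frac{3}{-2 + \left(-4 + P\right) \left(g + \frac{-5 - P g}{-4 - P g}\right)}$ ($z{\left(P,g \right)} = \frac{3}{-2 + \left(P - 4\right) \left(g + \frac{-1 + \left(- P g - 4\right)}{- P g - 4}\right)} = \frac{3}{-2 + \left(-4 + P\right) \left(g + \frac{-1 - \left(4 + P g\right)}{- P g - 4}\right)} = \frac{3}{-2 + \left(-4 + P\right) \left(g + \frac{-1 - \left(4 + P g\right)}{-4 - P g}\right)} = \frac{3}{-2 + \left(-4 + P\right) \left(g + \frac{-5 - P g}{-4 - P g}\right)}$)
$L{\left(5 \right)} 18 z{\left(6,-3 \right)} = 5 \cdot 18 \frac{3 \left(-4 - 6 \left(-3\right)\right)}{20 + \left(4 + 6 \left(-3\right)\right) \left(2 + 4 \left(-3\right) - 6 \left(-3\right)\right) - 6 \left(5 + 6 \left(-3\right)\right) + 4 \cdot 6 \left(-3\right)} = 90 \frac{3 \left(-4 + 18\right)}{20 + \left(4 - 18\right) \left(2 - 12 + 18\right) - 6 \left(5 - 18\right) - 72} = 90 \cdot 3 \frac{1}{20 - 112 - 6 \left(-13\right) - 72} \cdot 14 = 90 \cdot 3 \frac{1}{20 - 112 + 78 - 72} \cdot 14 = 90 \cdot 3 \frac{1}{-86} \cdot 14 = 90 \cdot 3 \left(- \frac{1}{86}\right) 14 = 90 \left(- \frac{21}{43}\right) = - \frac{1890}{43}$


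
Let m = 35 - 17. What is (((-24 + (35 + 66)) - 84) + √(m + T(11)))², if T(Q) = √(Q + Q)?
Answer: (-7 + √(18 + √22))² ≈ 5.0022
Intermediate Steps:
m = 18
T(Q) = √2*√Q (T(Q) = √(2*Q) = √2*√Q)
(((-24 + (35 + 66)) - 84) + √(m + T(11)))² = (((-24 + (35 + 66)) - 84) + √(18 + √2*√11))² = (((-24 + 101) - 84) + √(18 + √22))² = ((77 - 84) + √(18 + √22))² = (-7 + √(18 + √22))²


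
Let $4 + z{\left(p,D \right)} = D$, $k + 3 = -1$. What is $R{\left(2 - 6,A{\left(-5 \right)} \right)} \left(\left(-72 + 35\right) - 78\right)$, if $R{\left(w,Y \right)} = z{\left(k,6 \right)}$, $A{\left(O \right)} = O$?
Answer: $-230$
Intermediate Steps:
$k = -4$ ($k = -3 - 1 = -4$)
$z{\left(p,D \right)} = -4 + D$
$R{\left(w,Y \right)} = 2$ ($R{\left(w,Y \right)} = -4 + 6 = 2$)
$R{\left(2 - 6,A{\left(-5 \right)} \right)} \left(\left(-72 + 35\right) - 78\right) = 2 \left(\left(-72 + 35\right) - 78\right) = 2 \left(-37 - 78\right) = 2 \left(-115\right) = -230$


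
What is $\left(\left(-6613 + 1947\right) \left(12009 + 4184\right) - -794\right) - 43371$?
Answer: $-75599115$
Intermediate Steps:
$\left(\left(-6613 + 1947\right) \left(12009 + 4184\right) - -794\right) - 43371 = \left(\left(-4666\right) 16193 + 794\right) - 43371 = \left(-75556538 + 794\right) - 43371 = -75555744 - 43371 = -75599115$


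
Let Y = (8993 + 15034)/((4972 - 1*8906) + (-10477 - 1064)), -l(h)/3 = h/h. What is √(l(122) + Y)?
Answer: 6*I*√1211383/3095 ≈ 2.1337*I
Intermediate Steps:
l(h) = -3 (l(h) = -3*h/h = -3*1 = -3)
Y = -24027/15475 (Y = 24027/((4972 - 8906) - 11541) = 24027/(-3934 - 11541) = 24027/(-15475) = 24027*(-1/15475) = -24027/15475 ≈ -1.5526)
√(l(122) + Y) = √(-3 - 24027/15475) = √(-70452/15475) = 6*I*√1211383/3095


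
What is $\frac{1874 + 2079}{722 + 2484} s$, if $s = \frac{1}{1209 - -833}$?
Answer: $\frac{3953}{6546652} \approx 0.00060382$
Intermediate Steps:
$s = \frac{1}{2042}$ ($s = \frac{1}{1209 + 833} = \frac{1}{2042} \approx 0.00048972$)
$\frac{1874 + 2079}{722 + 2484} s = \frac{1874 + 2079}{722 + 2484} \cdot \frac{1}{2042} = \frac{3953}{3206} \cdot \frac{1}{2042} = \frac{3953}{6546652}$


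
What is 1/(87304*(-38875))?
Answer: -1/3393943000 ≈ -2.9464e-10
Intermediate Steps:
1/(87304*(-38875)) = (1/87304)*(-1/38875) = -1/3393943000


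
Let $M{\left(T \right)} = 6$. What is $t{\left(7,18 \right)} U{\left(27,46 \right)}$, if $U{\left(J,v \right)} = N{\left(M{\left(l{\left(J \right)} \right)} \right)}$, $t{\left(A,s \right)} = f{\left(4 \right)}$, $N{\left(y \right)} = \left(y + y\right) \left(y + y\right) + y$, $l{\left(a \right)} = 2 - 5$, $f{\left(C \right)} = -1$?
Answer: $-150$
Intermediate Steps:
$l{\left(a \right)} = -3$
$N{\left(y \right)} = y + 4 y^{2}$ ($N{\left(y \right)} = 2 y 2 y + y = 4 y^{2} + y = y + 4 y^{2}$)
$t{\left(A,s \right)} = -1$
$U{\left(J,v \right)} = 150$ ($U{\left(J,v \right)} = 6 \left(1 + 4 \cdot 6\right) = 6 \left(1 + 24\right) = 6 \cdot 25 = 150$)
$t{\left(7,18 \right)} U{\left(27,46 \right)} = \left(-1\right) 150 = -150$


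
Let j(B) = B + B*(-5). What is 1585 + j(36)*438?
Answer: -61487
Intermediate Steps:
j(B) = -4*B (j(B) = B - 5*B = -4*B)
1585 + j(36)*438 = 1585 - 4*36*438 = 1585 - 144*438 = 1585 - 63072 = -61487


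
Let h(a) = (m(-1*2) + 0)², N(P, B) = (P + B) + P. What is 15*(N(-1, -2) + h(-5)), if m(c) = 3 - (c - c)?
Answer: 75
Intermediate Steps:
N(P, B) = B + 2*P (N(P, B) = (B + P) + P = B + 2*P)
m(c) = 3 (m(c) = 3 - 1*0 = 3 + 0 = 3)
h(a) = 9 (h(a) = (3 + 0)² = 3² = 9)
15*(N(-1, -2) + h(-5)) = 15*((-2 + 2*(-1)) + 9) = 15*((-2 - 2) + 9) = 15*(-4 + 9) = 15*5 = 75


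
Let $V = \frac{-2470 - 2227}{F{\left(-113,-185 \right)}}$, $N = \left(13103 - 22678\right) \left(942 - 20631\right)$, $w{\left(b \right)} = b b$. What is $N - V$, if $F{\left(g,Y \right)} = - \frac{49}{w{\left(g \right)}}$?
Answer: $\frac{1311087226}{7} \approx 1.873 \cdot 10^{8}$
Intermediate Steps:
$w{\left(b \right)} = b^{2}$
$F{\left(g,Y \right)} = - \frac{49}{g^{2}}$
$N = 188522175$ ($N = \left(-9575\right) \left(-19689\right) = 188522175$)
$V = \frac{8567999}{7}$ ($V = \frac{-2470 - 2227}{\left(-49\right) \frac{1}{12769}} = - \frac{4697}{\left(-49\right) \frac{1}{12769}} = - \frac{4697}{- \frac{49}{12769}} = \left(-4697\right) \left(- \frac{12769}{49}\right) = \frac{8567999}{7} \approx 1.224 \cdot 10^{6}$)
$N - V = 188522175 - \frac{8567999}{7} = \frac{1311087226}{7}$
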